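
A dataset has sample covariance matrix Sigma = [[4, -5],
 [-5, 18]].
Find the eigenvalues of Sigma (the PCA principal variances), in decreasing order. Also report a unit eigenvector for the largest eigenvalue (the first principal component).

Step 1 — characteristic polynomial of 2×2 Sigma:
  det(Sigma - λI) = λ² - trace · λ + det = 0.
  trace = 4 + 18 = 22, det = 4·18 - (-5)² = 47.
Step 2 — discriminant:
  Δ = trace² - 4·det = 484 - 188 = 296.
Step 3 — eigenvalues:
  λ = (trace ± √Δ)/2 = (22 ± 17.2047)/2,
  λ_1 = 19.6023,  λ_2 = 2.3977.

Step 4 — unit eigenvector for λ_1: solve (Sigma - λ_1 I)v = 0. First row:
  (4 - 19.6023)·v_x + (-5)·v_y = 0, i.e. (-15.6023)·v_x + (-5)·v_y = 0,
  so v ∝ (b, λ_1 - a) = (-5, 15.6023); multiply by -1 so the first entry is positive: u = (5, -15.6023).
  ||u|| = √((5)² + (-15.6023)²) = √(268.4326) ≈ 16.3839,
  v_1 = u/||u|| ≈ (0.3052, -0.9523) (||v_1|| = 1).

λ_1 = 19.6023,  λ_2 = 2.3977;  v_1 ≈ (0.3052, -0.9523)


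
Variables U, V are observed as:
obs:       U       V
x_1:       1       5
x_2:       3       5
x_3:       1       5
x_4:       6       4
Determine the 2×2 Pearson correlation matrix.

Step 1 — column means:
  mean(U) = (1 + 3 + 1 + 6) / 4 = 11/4 = 2.75
  mean(V) = (5 + 5 + 5 + 4) / 4 = 19/4 = 4.75

Step 2 — sample variances and covariances s[i,j] = (1/(n-1)) · Σ_k (x_{k,i} - mean_i) · (x_{k,j} - mean_j), with n-1 = 3:
  s[U,U] = ((-1.75)·(-1.75) + (0.25)·(0.25) + (-1.75)·(-1.75) + (3.25)·(3.25)) / 3 = 16.75/3 = 5.5833
  s[U,V] = ((-1.75)·(0.25) + (0.25)·(0.25) + (-1.75)·(0.25) + (3.25)·(-0.75)) / 3 = -3.25/3 = -1.0833
  s[V,V] = ((0.25)·(0.25) + (0.25)·(0.25) + (0.25)·(0.25) + (-0.75)·(-0.75)) / 3 = 0.75/3 = 0.25
  Sample standard deviations s_i = √(s[i,i]):
  s(U) = √(5.5833) = 2.3629
  s(V) = √(0.25) = 0.5

Step 3 — r_{ij} = s_{ij} / (s_i · s_j):
  r[U,U] = 1 (diagonal).
  r[U,V] = -1.0833 / (2.3629 · 0.5) = -1.0833 / 1.1815 = -0.9169
  r[V,V] = 1 (diagonal).

R is symmetric with unit diagonal. Assembling:

R = [[1, -0.9169],
 [-0.9169, 1]]


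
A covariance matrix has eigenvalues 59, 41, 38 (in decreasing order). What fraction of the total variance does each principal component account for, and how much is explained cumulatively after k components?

Step 1 — total variance = trace(Sigma) = Σ λ_i = 59 + 41 + 38 = 138.

Step 2 — fraction explained by component i = λ_i / Σ λ:
  PC1: 59/138 = 0.4275
  PC2: 41/138 = 0.2971
  PC3: 38/138 = 0.2754

Step 3 — cumulative fraction after k components = (λ_1 + ... + λ_k) / Σ λ:
  k = 1: 59/138 = 0.4275
  k = 2: (59 + 41)/138 = 100/138 = 0.7246
  k = 3: (59 + 41 + 38)/138 = 138/138 = 1

Summary (fraction, with percent):

explained: PC1 0.4275 (42.75%), PC2 0.2971 (29.71%), PC3 0.2754 (27.54%);  cumulative: 0.4275, 0.7246, 1


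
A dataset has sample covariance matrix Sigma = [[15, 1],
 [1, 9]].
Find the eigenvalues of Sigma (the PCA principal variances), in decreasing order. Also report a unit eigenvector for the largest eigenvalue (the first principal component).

Step 1 — characteristic polynomial of 2×2 Sigma:
  det(Sigma - λI) = λ² - trace · λ + det = 0.
  trace = 15 + 9 = 24, det = 15·9 - (1)² = 134.
Step 2 — discriminant:
  Δ = trace² - 4·det = 576 - 536 = 40.
Step 3 — eigenvalues:
  λ = (trace ± √Δ)/2 = (24 ± 6.3246)/2,
  λ_1 = 15.1623,  λ_2 = 8.8377.

Step 4 — unit eigenvector for λ_1: solve (Sigma - λ_1 I)v = 0. First row:
  (15 - 15.1623)·v_x + (1)·v_y = 0, i.e. (-0.1623)·v_x + (1)·v_y = 0,
  so v ∝ (b, λ_1 - a) = (1, 0.1623) = u.
  ||u|| = √((1)² + (0.1623)²) = √(1.0263) ≈ 1.0131,
  v_1 = u/||u|| ≈ (0.9871, 0.1602) (||v_1|| = 1).

λ_1 = 15.1623,  λ_2 = 8.8377;  v_1 ≈ (0.9871, 0.1602)


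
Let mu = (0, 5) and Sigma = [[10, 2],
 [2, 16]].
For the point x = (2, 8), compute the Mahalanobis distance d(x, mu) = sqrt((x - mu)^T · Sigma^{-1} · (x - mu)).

Step 1 — centre the observation: (x - mu) = (2, 3).

Step 2 — invert Sigma. det(Sigma) = 10·16 - (2)² = 156.
  Sigma^{-1} = (1/det) · [[d, -b], [-b, a]] = [[0.1026, -0.0128],
 [-0.0128, 0.0641]].

Step 3 — form the quadratic (x - mu)^T · Sigma^{-1} · (x - mu):
  Sigma^{-1} · (x - mu) = (0.1667, 0.1667).
  (x - mu)^T · [Sigma^{-1} · (x - mu)] = (2)·(0.1667) + (3)·(0.1667) = 0.8333.

Step 4 — take square root: d = √(0.8333) ≈ 0.9129.

d(x, mu) = √(0.8333) ≈ 0.9129


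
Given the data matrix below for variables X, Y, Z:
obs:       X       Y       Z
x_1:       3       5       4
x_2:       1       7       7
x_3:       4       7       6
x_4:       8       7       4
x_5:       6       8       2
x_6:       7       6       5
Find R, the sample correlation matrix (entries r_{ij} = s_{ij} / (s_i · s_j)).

Step 1 — column means:
  mean(X) = (3 + 1 + 4 + 8 + 6 + 7) / 6 = 29/6 = 4.8333
  mean(Y) = (5 + 7 + 7 + 7 + 8 + 6) / 6 = 40/6 = 6.6667
  mean(Z) = (4 + 7 + 6 + 4 + 2 + 5) / 6 = 28/6 = 4.6667

Step 2 — sample variances and covariances s[i,j] = (1/(n-1)) · Σ_k (x_{k,i} - mean_i) · (x_{k,j} - mean_j), with n-1 = 5:
  s[X,X] = ((-1.8333)·(-1.8333) + (-3.8333)·(-3.8333) + (-0.8333)·(-0.8333) + (3.1667)·(3.1667) + (1.1667)·(1.1667) + (2.1667)·(2.1667)) / 5 = 34.8333/5 = 6.9667
  s[X,Y] = ((-1.8333)·(-1.6667) + (-3.8333)·(0.3333) + (-0.8333)·(0.3333) + (3.1667)·(0.3333) + (1.1667)·(1.3333) + (2.1667)·(-0.6667)) / 5 = 2.6667/5 = 0.5333
  s[X,Z] = ((-1.8333)·(-0.6667) + (-3.8333)·(2.3333) + (-0.8333)·(1.3333) + (3.1667)·(-0.6667) + (1.1667)·(-2.6667) + (2.1667)·(0.3333)) / 5 = -13.3333/5 = -2.6667
  s[Y,Y] = ((-1.6667)·(-1.6667) + (0.3333)·(0.3333) + (0.3333)·(0.3333) + (0.3333)·(0.3333) + (1.3333)·(1.3333) + (-0.6667)·(-0.6667)) / 5 = 5.3333/5 = 1.0667
  s[Y,Z] = ((-1.6667)·(-0.6667) + (0.3333)·(2.3333) + (0.3333)·(1.3333) + (0.3333)·(-0.6667) + (1.3333)·(-2.6667) + (-0.6667)·(0.3333)) / 5 = -1.6667/5 = -0.3333
  s[Z,Z] = ((-0.6667)·(-0.6667) + (2.3333)·(2.3333) + (1.3333)·(1.3333) + (-0.6667)·(-0.6667) + (-2.6667)·(-2.6667) + (0.3333)·(0.3333)) / 5 = 15.3333/5 = 3.0667
  Sample standard deviations s_i = √(s[i,i]):
  s(X) = √(6.9667) = 2.6394
  s(Y) = √(1.0667) = 1.0328
  s(Z) = √(3.0667) = 1.7512

Step 3 — r_{ij} = s_{ij} / (s_i · s_j):
  r[X,X] = 1 (diagonal).
  r[X,Y] = 0.5333 / (2.6394 · 1.0328) = 0.5333 / 2.726 = 0.1956
  r[X,Z] = -2.6667 / (2.6394 · 1.7512) = -2.6667 / 4.6222 = -0.5769
  r[Y,Y] = 1 (diagonal).
  r[Y,Z] = -0.3333 / (1.0328 · 1.7512) = -0.3333 / 1.8086 = -0.1843
  r[Z,Z] = 1 (diagonal).

R is symmetric with unit diagonal. Assembling:

R = [[1, 0.1956, -0.5769],
 [0.1956, 1, -0.1843],
 [-0.5769, -0.1843, 1]]


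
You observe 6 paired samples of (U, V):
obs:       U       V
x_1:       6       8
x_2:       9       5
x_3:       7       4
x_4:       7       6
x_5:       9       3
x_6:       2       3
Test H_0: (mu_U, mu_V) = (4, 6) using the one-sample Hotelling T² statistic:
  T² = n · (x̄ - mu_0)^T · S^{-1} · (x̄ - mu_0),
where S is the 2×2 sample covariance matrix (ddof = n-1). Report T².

Step 1 — sample mean vector:
  mean(U) = (6 + 9 + 7 + 7 + 9 + 2) / 6 = 40/6 = 6.6667
  mean(V) = (8 + 5 + 4 + 6 + 3 + 3) / 6 = 29/6 = 4.8333
  x̄ = (6.6667, 4.8333),  deviation x̄ - mu_0 = (6.6667, 4.8333) - (4, 6) = (2.6667, -1.1667).

Step 2 — sample covariance matrix, S[i,j] = (1/(n-1)) · Σ_k (x_{k,i} - mean_i) · (x_{k,j} - mean_j), divisor n-1 = 5:
  S[U,U] = ((-0.6667)·(-0.6667) + (2.3333)·(2.3333) + (0.3333)·(0.3333) + (0.3333)·(0.3333) + (2.3333)·(2.3333) + (-4.6667)·(-4.6667)) / 5 = 33.3333/5 = 6.6667
  S[U,V] = ((-0.6667)·(3.1667) + (2.3333)·(0.1667) + (0.3333)·(-0.8333) + (0.3333)·(1.1667) + (2.3333)·(-1.8333) + (-4.6667)·(-1.8333)) / 5 = 2.6667/5 = 0.5333
  S[V,V] = ((3.1667)·(3.1667) + (0.1667)·(0.1667) + (-0.8333)·(-0.8333) + (1.1667)·(1.1667) + (-1.8333)·(-1.8333) + (-1.8333)·(-1.8333)) / 5 = 18.8333/5 = 3.7667
  S = [[6.6667, 0.5333],
 [0.5333, 3.7667]].

Step 3 — invert S. det(S) = 6.6667·3.7667 - (0.5333)² = 24.8267.
  S^{-1} = (1/det) · [[d, -b], [-b, a]] = [[0.1517, -0.0215],
 [-0.0215, 0.2685]].

Step 4 — quadratic form (x̄ - mu_0)^T · S^{-1} · (x̄ - mu_0):
  S^{-1} · (x̄ - mu_0) = (0.4296, -0.3706),
  (x̄ - mu_0)^T · [...] = (2.6667)·(0.4296) + (-1.1667)·(-0.3706) = 1.5781.

Step 5 — scale by n: T² = 6 · 1.5781 = 9.4683.

T² ≈ 9.4683


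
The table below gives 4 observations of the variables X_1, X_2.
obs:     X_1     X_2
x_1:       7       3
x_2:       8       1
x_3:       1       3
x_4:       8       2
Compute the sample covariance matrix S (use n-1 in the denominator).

Step 1 — column means:
  mean(X_1) = (7 + 8 + 1 + 8) / 4 = 24/4 = 6
  mean(X_2) = (3 + 1 + 3 + 2) / 4 = 9/4 = 2.25

Step 2 — sample covariance S[i,j] = (1/(n-1)) · Σ_k (x_{k,i} - mean_i) · (x_{k,j} - mean_j), with n-1 = 3.
  S[X_1,X_1] = ((1)·(1) + (2)·(2) + (-5)·(-5) + (2)·(2)) / 3 = 34/3 = 11.3333
  S[X_1,X_2] = ((1)·(0.75) + (2)·(-1.25) + (-5)·(0.75) + (2)·(-0.25)) / 3 = -6/3 = -2
  S[X_2,X_2] = ((0.75)·(0.75) + (-1.25)·(-1.25) + (0.75)·(0.75) + (-0.25)·(-0.25)) / 3 = 2.75/3 = 0.9167

S is symmetric (S[j,i] = S[i,j]). Assembling:

S = [[11.3333, -2],
 [-2, 0.9167]]


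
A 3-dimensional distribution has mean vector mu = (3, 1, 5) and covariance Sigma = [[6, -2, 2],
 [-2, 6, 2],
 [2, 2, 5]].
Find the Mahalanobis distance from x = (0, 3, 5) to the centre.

Step 1 — centre the observation: (x - mu) = (-3, 2, 0).

Step 2 — invert Sigma (cofactor / det for 3×3, or solve directly):
  Sigma^{-1} = [[0.2708, 0.1458, -0.1667],
 [0.1458, 0.2708, -0.1667],
 [-0.1667, -0.1667, 0.3333]].

Step 3 — form the quadratic (x - mu)^T · Sigma^{-1} · (x - mu):
  Sigma^{-1} · (x - mu) = (-0.5208, 0.1042, 0.1667).
  (x - mu)^T · [Sigma^{-1} · (x - mu)] = (-3)·(-0.5208) + (2)·(0.1042) + (0)·(0.1667) = 1.7708.

Step 4 — take square root: d = √(1.7708) ≈ 1.3307.

d(x, mu) = √(1.7708) ≈ 1.3307


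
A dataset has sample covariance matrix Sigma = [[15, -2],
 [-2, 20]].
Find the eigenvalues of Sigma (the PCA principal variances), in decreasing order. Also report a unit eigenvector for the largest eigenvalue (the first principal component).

Step 1 — characteristic polynomial of 2×2 Sigma:
  det(Sigma - λI) = λ² - trace · λ + det = 0.
  trace = 15 + 20 = 35, det = 15·20 - (-2)² = 296.
Step 2 — discriminant:
  Δ = trace² - 4·det = 1225 - 1184 = 41.
Step 3 — eigenvalues:
  λ = (trace ± √Δ)/2 = (35 ± 6.4031)/2,
  λ_1 = 20.7016,  λ_2 = 14.2984.

Step 4 — unit eigenvector for λ_1: solve (Sigma - λ_1 I)v = 0. First row:
  (15 - 20.7016)·v_x + (-2)·v_y = 0, i.e. (-5.7016)·v_x + (-2)·v_y = 0,
  so v ∝ (b, λ_1 - a) = (-2, 5.7016); multiply by -1 so the first entry is positive: u = (2, -5.7016).
  ||u|| = √((2)² + (-5.7016)²) = √(36.5078) ≈ 6.0422,
  v_1 = u/||u|| ≈ (0.331, -0.9436) (||v_1|| = 1).

λ_1 = 20.7016,  λ_2 = 14.2984;  v_1 ≈ (0.331, -0.9436)


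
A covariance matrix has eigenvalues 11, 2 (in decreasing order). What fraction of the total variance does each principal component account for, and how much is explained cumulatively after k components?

Step 1 — total variance = trace(Sigma) = Σ λ_i = 11 + 2 = 13.

Step 2 — fraction explained by component i = λ_i / Σ λ:
  PC1: 11/13 = 0.8462
  PC2: 2/13 = 0.1538

Step 3 — cumulative fraction after k components = (λ_1 + ... + λ_k) / Σ λ:
  k = 1: 11/13 = 0.8462
  k = 2: (11 + 2)/13 = 13/13 = 1

Summary (fraction, with percent):

explained: PC1 0.8462 (84.62%), PC2 0.1538 (15.38%);  cumulative: 0.8462, 1


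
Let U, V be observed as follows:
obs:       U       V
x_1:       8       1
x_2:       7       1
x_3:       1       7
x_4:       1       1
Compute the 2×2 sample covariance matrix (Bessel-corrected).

Step 1 — column means:
  mean(U) = (8 + 7 + 1 + 1) / 4 = 17/4 = 4.25
  mean(V) = (1 + 1 + 7 + 1) / 4 = 10/4 = 2.5

Step 2 — sample covariance S[i,j] = (1/(n-1)) · Σ_k (x_{k,i} - mean_i) · (x_{k,j} - mean_j), with n-1 = 3.
  S[U,U] = ((3.75)·(3.75) + (2.75)·(2.75) + (-3.25)·(-3.25) + (-3.25)·(-3.25)) / 3 = 42.75/3 = 14.25
  S[U,V] = ((3.75)·(-1.5) + (2.75)·(-1.5) + (-3.25)·(4.5) + (-3.25)·(-1.5)) / 3 = -19.5/3 = -6.5
  S[V,V] = ((-1.5)·(-1.5) + (-1.5)·(-1.5) + (4.5)·(4.5) + (-1.5)·(-1.5)) / 3 = 27/3 = 9

S is symmetric (S[j,i] = S[i,j]). Assembling:

S = [[14.25, -6.5],
 [-6.5, 9]]


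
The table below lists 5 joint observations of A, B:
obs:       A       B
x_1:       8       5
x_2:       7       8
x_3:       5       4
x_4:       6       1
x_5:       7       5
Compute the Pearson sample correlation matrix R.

Step 1 — column means:
  mean(A) = (8 + 7 + 5 + 6 + 7) / 5 = 33/5 = 6.6
  mean(B) = (5 + 8 + 4 + 1 + 5) / 5 = 23/5 = 4.6

Step 2 — sample variances and covariances s[i,j] = (1/(n-1)) · Σ_k (x_{k,i} - mean_i) · (x_{k,j} - mean_j), with n-1 = 4:
  s[A,A] = ((1.4)·(1.4) + (0.4)·(0.4) + (-1.6)·(-1.6) + (-0.6)·(-0.6) + (0.4)·(0.4)) / 4 = 5.2/4 = 1.3
  s[A,B] = ((1.4)·(0.4) + (0.4)·(3.4) + (-1.6)·(-0.6) + (-0.6)·(-3.6) + (0.4)·(0.4)) / 4 = 5.2/4 = 1.3
  s[B,B] = ((0.4)·(0.4) + (3.4)·(3.4) + (-0.6)·(-0.6) + (-3.6)·(-3.6) + (0.4)·(0.4)) / 4 = 25.2/4 = 6.3
  Sample standard deviations s_i = √(s[i,i]):
  s(A) = √(1.3) = 1.1402
  s(B) = √(6.3) = 2.51

Step 3 — r_{ij} = s_{ij} / (s_i · s_j):
  r[A,A] = 1 (diagonal).
  r[A,B] = 1.3 / (1.1402 · 2.51) = 1.3 / 2.8618 = 0.4543
  r[B,B] = 1 (diagonal).

R is symmetric with unit diagonal. Assembling:

R = [[1, 0.4543],
 [0.4543, 1]]


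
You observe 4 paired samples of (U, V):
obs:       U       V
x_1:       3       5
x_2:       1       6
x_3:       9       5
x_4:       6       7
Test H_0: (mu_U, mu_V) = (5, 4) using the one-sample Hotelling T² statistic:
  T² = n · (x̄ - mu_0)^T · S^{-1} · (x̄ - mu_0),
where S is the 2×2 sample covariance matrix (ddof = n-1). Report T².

Step 1 — sample mean vector:
  mean(U) = (3 + 1 + 9 + 6) / 4 = 19/4 = 4.75
  mean(V) = (5 + 6 + 5 + 7) / 4 = 23/4 = 5.75
  x̄ = (4.75, 5.75),  deviation x̄ - mu_0 = (4.75, 5.75) - (5, 4) = (-0.25, 1.75).

Step 2 — sample covariance matrix, S[i,j] = (1/(n-1)) · Σ_k (x_{k,i} - mean_i) · (x_{k,j} - mean_j), divisor n-1 = 3:
  S[U,U] = ((-1.75)·(-1.75) + (-3.75)·(-3.75) + (4.25)·(4.25) + (1.25)·(1.25)) / 3 = 36.75/3 = 12.25
  S[U,V] = ((-1.75)·(-0.75) + (-3.75)·(0.25) + (4.25)·(-0.75) + (1.25)·(1.25)) / 3 = -1.25/3 = -0.4167
  S[V,V] = ((-0.75)·(-0.75) + (0.25)·(0.25) + (-0.75)·(-0.75) + (1.25)·(1.25)) / 3 = 2.75/3 = 0.9167
  S = [[12.25, -0.4167],
 [-0.4167, 0.9167]].

Step 3 — invert S. det(S) = 12.25·0.9167 - (-0.4167)² = 11.0556.
  S^{-1} = (1/det) · [[d, -b], [-b, a]] = [[0.0829, 0.0377],
 [0.0377, 1.108]].

Step 4 — quadratic form (x̄ - mu_0)^T · S^{-1} · (x̄ - mu_0):
  S^{-1} · (x̄ - mu_0) = (0.0452, 1.9296),
  (x̄ - mu_0)^T · [...] = (-0.25)·(0.0452) + (1.75)·(1.9296) = 3.3656.

Step 5 — scale by n: T² = 4 · 3.3656 = 13.4623.

T² ≈ 13.4623


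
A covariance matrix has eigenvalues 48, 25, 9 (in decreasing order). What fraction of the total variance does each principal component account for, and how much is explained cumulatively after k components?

Step 1 — total variance = trace(Sigma) = Σ λ_i = 48 + 25 + 9 = 82.

Step 2 — fraction explained by component i = λ_i / Σ λ:
  PC1: 48/82 = 0.5854
  PC2: 25/82 = 0.3049
  PC3: 9/82 = 0.1098

Step 3 — cumulative fraction after k components = (λ_1 + ... + λ_k) / Σ λ:
  k = 1: 48/82 = 0.5854
  k = 2: (48 + 25)/82 = 73/82 = 0.8902
  k = 3: (48 + 25 + 9)/82 = 82/82 = 1

Summary (fraction, with percent):

explained: PC1 0.5854 (58.54%), PC2 0.3049 (30.49%), PC3 0.1098 (10.98%);  cumulative: 0.5854, 0.8902, 1


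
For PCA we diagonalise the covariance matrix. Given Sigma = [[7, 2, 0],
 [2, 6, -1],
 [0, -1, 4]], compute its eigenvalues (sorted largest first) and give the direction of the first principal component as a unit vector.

Step 1 — characteristic polynomial p(λ) = det(λI - Sigma) = λ³ - tr·λ² + c_1·λ - det, where tr = trace, c_1 = sum of the principal 2×2 minors, det = det(Sigma):
  tr = 7 + 6 + 4 = 17,
  c_1 = (7·6 - (2)²) + (7·4 - (0)²) + (6·4 - (-1)²) = 38 + 28 + 23 = 89,
  det = 7·(6·4 - (-1)²) - (2)·((2)·4 - (-1)·(0)) + (0)·((2)·(-1) - 6·(0)) = 7·(23) - (2)·(8) + (0)·(-2) = 145.
  So p(λ) = λ³ - 17λ² + 89λ - 145.
Step 2 — look for an integer root (rational root theorem: any rational root is an integer divisor of 145). Testing λ = 5:
  p(5) = 125 - 425 + 445 - 145 = 0  ✓
  Dividing out (λ - 5): p(λ) = (λ - 5)(λ² - 12λ + 29).
Step 3 — remaining eigenvalues from the quadratic λ² - 12λ + 29 = 0:
  Δ = 12² - 4·29 = 144 - 116 = 28,  λ = (12 ± √28)/2 = (12 ± 5.2915)/2 ≈ 8.6458 or 3.3542.
  Sorted: λ_1 = 8.6458,  λ_2 = 5,  λ_3 = 3.3542  (check: sum = 17 = tr ✓).

Step 4 — unit eigenvector for λ_1 ≈ 8.6458: v spans the null space of (Sigma - λ_1 I), whose rows are
  r_1 = (-1.6458, 2, 0),  r_2 = (2, -2.6458, -1),  r_3 = (0, -1, -4.6458).
  v is orthogonal to every row, so take v ∝ r_1 × r_2 = ((2)·(-1) - (0)·(-2.6458), (0)·(2) - (-1.6458)·(-1), (-1.6458)·(-2.6458) - (2)·(2)) ≈ (-2, -1.6458, 0.3542).
  Rescale (multiply by -1 so the first nonzero entry is positive): u = (2, 1.6458, -0.3542).
  ||u|| = √((2)² + (1.6458)² + (-0.3542)²) = √(6.834) ≈ 2.6142,  v_1 = u/||u|| ≈ (0.7651, 0.6295, -0.1355) (||v_1|| = 1).

λ_1 = 8.6458,  λ_2 = 5,  λ_3 = 3.3542;  v_1 ≈ (0.7651, 0.6295, -0.1355)


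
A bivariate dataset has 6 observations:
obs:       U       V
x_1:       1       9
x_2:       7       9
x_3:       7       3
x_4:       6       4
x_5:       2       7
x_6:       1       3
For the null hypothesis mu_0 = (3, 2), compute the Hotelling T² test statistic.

Step 1 — sample mean vector:
  mean(U) = (1 + 7 + 7 + 6 + 2 + 1) / 6 = 24/6 = 4
  mean(V) = (9 + 9 + 3 + 4 + 7 + 3) / 6 = 35/6 = 5.8333
  x̄ = (4, 5.8333),  deviation x̄ - mu_0 = (4, 5.8333) - (3, 2) = (1, 3.8333).

Step 2 — sample covariance matrix, S[i,j] = (1/(n-1)) · Σ_k (x_{k,i} - mean_i) · (x_{k,j} - mean_j), divisor n-1 = 5:
  S[U,U] = ((-3)·(-3) + (3)·(3) + (3)·(3) + (2)·(2) + (-2)·(-2) + (-3)·(-3)) / 5 = 44/5 = 8.8
  S[U,V] = ((-3)·(3.1667) + (3)·(3.1667) + (3)·(-2.8333) + (2)·(-1.8333) + (-2)·(1.1667) + (-3)·(-2.8333)) / 5 = -6/5 = -1.2
  S[V,V] = ((3.1667)·(3.1667) + (3.1667)·(3.1667) + (-2.8333)·(-2.8333) + (-1.8333)·(-1.8333) + (1.1667)·(1.1667) + (-2.8333)·(-2.8333)) / 5 = 40.8333/5 = 8.1667
  S = [[8.8, -1.2],
 [-1.2, 8.1667]].

Step 3 — invert S. det(S) = 8.8·8.1667 - (-1.2)² = 70.4267.
  S^{-1} = (1/det) · [[d, -b], [-b, a]] = [[0.116, 0.017],
 [0.017, 0.125]].

Step 4 — quadratic form (x̄ - mu_0)^T · S^{-1} · (x̄ - mu_0):
  S^{-1} · (x̄ - mu_0) = (0.1813, 0.496),
  (x̄ - mu_0)^T · [...] = (1)·(0.1813) + (3.8333)·(0.496) = 2.0827.

Step 5 — scale by n: T² = 6 · 2.0827 = 12.4962.

T² ≈ 12.4962


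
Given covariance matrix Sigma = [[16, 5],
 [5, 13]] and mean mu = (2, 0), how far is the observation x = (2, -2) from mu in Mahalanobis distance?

Step 1 — centre the observation: (x - mu) = (0, -2).

Step 2 — invert Sigma. det(Sigma) = 16·13 - (5)² = 183.
  Sigma^{-1} = (1/det) · [[d, -b], [-b, a]] = [[0.071, -0.0273],
 [-0.0273, 0.0874]].

Step 3 — form the quadratic (x - mu)^T · Sigma^{-1} · (x - mu):
  Sigma^{-1} · (x - mu) = (0.0546, -0.1749).
  (x - mu)^T · [Sigma^{-1} · (x - mu)] = (0)·(0.0546) + (-2)·(-0.1749) = 0.3497.

Step 4 — take square root: d = √(0.3497) ≈ 0.5914.

d(x, mu) = √(0.3497) ≈ 0.5914


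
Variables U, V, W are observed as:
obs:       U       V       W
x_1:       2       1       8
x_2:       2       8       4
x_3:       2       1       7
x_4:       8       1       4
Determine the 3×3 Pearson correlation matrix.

Step 1 — column means:
  mean(U) = (2 + 2 + 2 + 8) / 4 = 14/4 = 3.5
  mean(V) = (1 + 8 + 1 + 1) / 4 = 11/4 = 2.75
  mean(W) = (8 + 4 + 7 + 4) / 4 = 23/4 = 5.75

Step 2 — sample variances and covariances s[i,j] = (1/(n-1)) · Σ_k (x_{k,i} - mean_i) · (x_{k,j} - mean_j), with n-1 = 3:
  s[U,U] = ((-1.5)·(-1.5) + (-1.5)·(-1.5) + (-1.5)·(-1.5) + (4.5)·(4.5)) / 3 = 27/3 = 9
  s[U,V] = ((-1.5)·(-1.75) + (-1.5)·(5.25) + (-1.5)·(-1.75) + (4.5)·(-1.75)) / 3 = -10.5/3 = -3.5
  s[U,W] = ((-1.5)·(2.25) + (-1.5)·(-1.75) + (-1.5)·(1.25) + (4.5)·(-1.75)) / 3 = -10.5/3 = -3.5
  s[V,V] = ((-1.75)·(-1.75) + (5.25)·(5.25) + (-1.75)·(-1.75) + (-1.75)·(-1.75)) / 3 = 36.75/3 = 12.25
  s[V,W] = ((-1.75)·(2.25) + (5.25)·(-1.75) + (-1.75)·(1.25) + (-1.75)·(-1.75)) / 3 = -12.25/3 = -4.0833
  s[W,W] = ((2.25)·(2.25) + (-1.75)·(-1.75) + (1.25)·(1.25) + (-1.75)·(-1.75)) / 3 = 12.75/3 = 4.25
  Sample standard deviations s_i = √(s[i,i]):
  s(U) = √(9) = 3
  s(V) = √(12.25) = 3.5
  s(W) = √(4.25) = 2.0616

Step 3 — r_{ij} = s_{ij} / (s_i · s_j):
  r[U,U] = 1 (diagonal).
  r[U,V] = -3.5 / (3 · 3.5) = -3.5 / 10.5 = -0.3333
  r[U,W] = -3.5 / (3 · 2.0616) = -3.5 / 6.1847 = -0.5659
  r[V,V] = 1 (diagonal).
  r[V,W] = -4.0833 / (3.5 · 2.0616) = -4.0833 / 7.2154 = -0.5659
  r[W,W] = 1 (diagonal).

R is symmetric with unit diagonal. Assembling:

R = [[1, -0.3333, -0.5659],
 [-0.3333, 1, -0.5659],
 [-0.5659, -0.5659, 1]]


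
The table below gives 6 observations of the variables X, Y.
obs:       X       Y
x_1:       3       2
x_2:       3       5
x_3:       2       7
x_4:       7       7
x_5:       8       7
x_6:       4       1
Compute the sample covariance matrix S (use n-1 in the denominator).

Step 1 — column means:
  mean(X) = (3 + 3 + 2 + 7 + 8 + 4) / 6 = 27/6 = 4.5
  mean(Y) = (2 + 5 + 7 + 7 + 7 + 1) / 6 = 29/6 = 4.8333

Step 2 — sample covariance S[i,j] = (1/(n-1)) · Σ_k (x_{k,i} - mean_i) · (x_{k,j} - mean_j), with n-1 = 5.
  S[X,X] = ((-1.5)·(-1.5) + (-1.5)·(-1.5) + (-2.5)·(-2.5) + (2.5)·(2.5) + (3.5)·(3.5) + (-0.5)·(-0.5)) / 5 = 29.5/5 = 5.9
  S[X,Y] = ((-1.5)·(-2.8333) + (-1.5)·(0.1667) + (-2.5)·(2.1667) + (2.5)·(2.1667) + (3.5)·(2.1667) + (-0.5)·(-3.8333)) / 5 = 13.5/5 = 2.7
  S[Y,Y] = ((-2.8333)·(-2.8333) + (0.1667)·(0.1667) + (2.1667)·(2.1667) + (2.1667)·(2.1667) + (2.1667)·(2.1667) + (-3.8333)·(-3.8333)) / 5 = 36.8333/5 = 7.3667

S is symmetric (S[j,i] = S[i,j]). Assembling:

S = [[5.9, 2.7],
 [2.7, 7.3667]]


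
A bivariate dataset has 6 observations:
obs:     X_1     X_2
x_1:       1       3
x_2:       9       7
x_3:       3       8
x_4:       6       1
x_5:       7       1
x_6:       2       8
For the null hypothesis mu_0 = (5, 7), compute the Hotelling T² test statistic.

Step 1 — sample mean vector:
  mean(X_1) = (1 + 9 + 3 + 6 + 7 + 2) / 6 = 28/6 = 4.6667
  mean(X_2) = (3 + 7 + 8 + 1 + 1 + 8) / 6 = 28/6 = 4.6667
  x̄ = (4.6667, 4.6667),  deviation x̄ - mu_0 = (4.6667, 4.6667) - (5, 7) = (-0.3333, -2.3333).

Step 2 — sample covariance matrix, S[i,j] = (1/(n-1)) · Σ_k (x_{k,i} - mean_i) · (x_{k,j} - mean_j), divisor n-1 = 5:
  S[X_1,X_1] = ((-3.6667)·(-3.6667) + (4.3333)·(4.3333) + (-1.6667)·(-1.6667) + (1.3333)·(1.3333) + (2.3333)·(2.3333) + (-2.6667)·(-2.6667)) / 5 = 49.3333/5 = 9.8667
  S[X_1,X_2] = ((-3.6667)·(-1.6667) + (4.3333)·(2.3333) + (-1.6667)·(3.3333) + (1.3333)·(-3.6667) + (2.3333)·(-3.6667) + (-2.6667)·(3.3333)) / 5 = -11.6667/5 = -2.3333
  S[X_2,X_2] = ((-1.6667)·(-1.6667) + (2.3333)·(2.3333) + (3.3333)·(3.3333) + (-3.6667)·(-3.6667) + (-3.6667)·(-3.6667) + (3.3333)·(3.3333)) / 5 = 57.3333/5 = 11.4667
  S = [[9.8667, -2.3333],
 [-2.3333, 11.4667]].

Step 3 — invert S. det(S) = 9.8667·11.4667 - (-2.3333)² = 107.6933.
  S^{-1} = (1/det) · [[d, -b], [-b, a]] = [[0.1065, 0.0217],
 [0.0217, 0.0916]].

Step 4 — quadratic form (x̄ - mu_0)^T · S^{-1} · (x̄ - mu_0):
  S^{-1} · (x̄ - mu_0) = (-0.086, -0.221),
  (x̄ - mu_0)^T · [...] = (-0.3333)·(-0.086) + (-2.3333)·(-0.221) = 0.5443.

Step 5 — scale by n: T² = 6 · 0.5443 = 3.2661.

T² ≈ 3.2661


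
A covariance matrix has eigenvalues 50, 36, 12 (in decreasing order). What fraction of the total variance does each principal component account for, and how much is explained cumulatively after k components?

Step 1 — total variance = trace(Sigma) = Σ λ_i = 50 + 36 + 12 = 98.

Step 2 — fraction explained by component i = λ_i / Σ λ:
  PC1: 50/98 = 0.5102
  PC2: 36/98 = 0.3673
  PC3: 12/98 = 0.1224

Step 3 — cumulative fraction after k components = (λ_1 + ... + λ_k) / Σ λ:
  k = 1: 50/98 = 0.5102
  k = 2: (50 + 36)/98 = 86/98 = 0.8776
  k = 3: (50 + 36 + 12)/98 = 98/98 = 1

Summary (fraction, with percent):

explained: PC1 0.5102 (51.02%), PC2 0.3673 (36.73%), PC3 0.1224 (12.24%);  cumulative: 0.5102, 0.8776, 1


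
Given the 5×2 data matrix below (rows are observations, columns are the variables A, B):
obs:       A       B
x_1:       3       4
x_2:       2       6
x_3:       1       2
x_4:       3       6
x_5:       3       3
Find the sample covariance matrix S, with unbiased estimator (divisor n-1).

Step 1 — column means:
  mean(A) = (3 + 2 + 1 + 3 + 3) / 5 = 12/5 = 2.4
  mean(B) = (4 + 6 + 2 + 6 + 3) / 5 = 21/5 = 4.2

Step 2 — sample covariance S[i,j] = (1/(n-1)) · Σ_k (x_{k,i} - mean_i) · (x_{k,j} - mean_j), with n-1 = 4.
  S[A,A] = ((0.6)·(0.6) + (-0.4)·(-0.4) + (-1.4)·(-1.4) + (0.6)·(0.6) + (0.6)·(0.6)) / 4 = 3.2/4 = 0.8
  S[A,B] = ((0.6)·(-0.2) + (-0.4)·(1.8) + (-1.4)·(-2.2) + (0.6)·(1.8) + (0.6)·(-1.2)) / 4 = 2.6/4 = 0.65
  S[B,B] = ((-0.2)·(-0.2) + (1.8)·(1.8) + (-2.2)·(-2.2) + (1.8)·(1.8) + (-1.2)·(-1.2)) / 4 = 12.8/4 = 3.2

S is symmetric (S[j,i] = S[i,j]). Assembling:

S = [[0.8, 0.65],
 [0.65, 3.2]]


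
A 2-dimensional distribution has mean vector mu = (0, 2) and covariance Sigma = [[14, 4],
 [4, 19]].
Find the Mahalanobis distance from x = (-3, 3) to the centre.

Step 1 — centre the observation: (x - mu) = (-3, 1).

Step 2 — invert Sigma. det(Sigma) = 14·19 - (4)² = 250.
  Sigma^{-1} = (1/det) · [[d, -b], [-b, a]] = [[0.076, -0.016],
 [-0.016, 0.056]].

Step 3 — form the quadratic (x - mu)^T · Sigma^{-1} · (x - mu):
  Sigma^{-1} · (x - mu) = (-0.244, 0.104).
  (x - mu)^T · [Sigma^{-1} · (x - mu)] = (-3)·(-0.244) + (1)·(0.104) = 0.836.

Step 4 — take square root: d = √(0.836) ≈ 0.9143.

d(x, mu) = √(0.836) ≈ 0.9143


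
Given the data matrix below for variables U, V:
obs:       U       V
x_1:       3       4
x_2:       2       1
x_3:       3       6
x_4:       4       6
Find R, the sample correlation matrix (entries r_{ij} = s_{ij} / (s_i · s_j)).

Step 1 — column means:
  mean(U) = (3 + 2 + 3 + 4) / 4 = 12/4 = 3
  mean(V) = (4 + 1 + 6 + 6) / 4 = 17/4 = 4.25

Step 2 — sample variances and covariances s[i,j] = (1/(n-1)) · Σ_k (x_{k,i} - mean_i) · (x_{k,j} - mean_j), with n-1 = 3:
  s[U,U] = ((0)·(0) + (-1)·(-1) + (0)·(0) + (1)·(1)) / 3 = 2/3 = 0.6667
  s[U,V] = ((0)·(-0.25) + (-1)·(-3.25) + (0)·(1.75) + (1)·(1.75)) / 3 = 5/3 = 1.6667
  s[V,V] = ((-0.25)·(-0.25) + (-3.25)·(-3.25) + (1.75)·(1.75) + (1.75)·(1.75)) / 3 = 16.75/3 = 5.5833
  Sample standard deviations s_i = √(s[i,i]):
  s(U) = √(0.6667) = 0.8165
  s(V) = √(5.5833) = 2.3629

Step 3 — r_{ij} = s_{ij} / (s_i · s_j):
  r[U,U] = 1 (diagonal).
  r[U,V] = 1.6667 / (0.8165 · 2.3629) = 1.6667 / 1.9293 = 0.8639
  r[V,V] = 1 (diagonal).

R is symmetric with unit diagonal. Assembling:

R = [[1, 0.8639],
 [0.8639, 1]]


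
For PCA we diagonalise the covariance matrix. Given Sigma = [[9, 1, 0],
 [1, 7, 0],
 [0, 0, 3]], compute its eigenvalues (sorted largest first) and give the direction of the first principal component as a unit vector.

Step 1 — characteristic polynomial p(λ) = det(λI - Sigma) = λ³ - tr·λ² + c_1·λ - det, where tr = trace, c_1 = sum of the principal 2×2 minors, det = det(Sigma):
  tr = 9 + 7 + 3 = 19,
  c_1 = (9·7 - (1)²) + (9·3 - (0)²) + (7·3 - (0)²) = 62 + 27 + 21 = 110,
  det = 9·(7·3 - (0)²) - (1)·((1)·3 - (0)·(0)) + (0)·((1)·(0) - 7·(0)) = 9·(21) - (1)·(3) + (0)·(0) = 186.
  So p(λ) = λ³ - 19λ² + 110λ - 186.
Step 2 — look for an integer root (rational root theorem: any rational root is an integer divisor of 186). Testing λ = 3:
  p(3) = 27 - 171 + 330 - 186 = 0  ✓
  Dividing out (λ - 3): p(λ) = (λ - 3)(λ² - 16λ + 62).
Step 3 — remaining eigenvalues from the quadratic λ² - 16λ + 62 = 0:
  Δ = 16² - 4·62 = 256 - 248 = 8,  λ = (16 ± √8)/2 = (16 ± 2.8284)/2 ≈ 9.4142 or 6.5858.
  Sorted: λ_1 = 9.4142,  λ_2 = 6.5858,  λ_3 = 3  (check: sum = 19 = tr ✓).

Step 4 — unit eigenvector for λ_1 ≈ 9.4142: v spans the null space of (Sigma - λ_1 I), whose rows are
  r_1 = (-0.4142, 1, 0),  r_2 = (1, -2.4142, 0),  r_3 = (0, 0, -6.4142).
  v is orthogonal to every row, so take v ∝ r_1 × r_3 = ((1)·(-6.4142) - (0)·(0), (0)·(0) - (-0.4142)·(-6.4142), (-0.4142)·(0) - (1)·(0)) ≈ (-6.4142, -2.6569, 0).
  Rescale (multiply by -1 so the first nonzero entry is positive): u = (6.4142, 2.6569, 0).
  ||u|| = √((6.4142)² + (2.6569)² + (0)²) = √(48.201) ≈ 6.9427,  v_1 = u/||u|| ≈ (0.9239, 0.3827, 0) (||v_1|| = 1).

λ_1 = 9.4142,  λ_2 = 6.5858,  λ_3 = 3;  v_1 ≈ (0.9239, 0.3827, 0)


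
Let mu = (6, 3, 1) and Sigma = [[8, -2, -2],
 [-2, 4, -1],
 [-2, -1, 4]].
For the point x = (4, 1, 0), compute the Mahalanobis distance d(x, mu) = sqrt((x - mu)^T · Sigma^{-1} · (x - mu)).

Step 1 — centre the observation: (x - mu) = (-2, -2, -1).

Step 2 — invert Sigma (cofactor / det for 3×3, or solve directly):
  Sigma^{-1} = [[0.1875, 0.125, 0.125],
 [0.125, 0.35, 0.15],
 [0.125, 0.15, 0.35]].

Step 3 — form the quadratic (x - mu)^T · Sigma^{-1} · (x - mu):
  Sigma^{-1} · (x - mu) = (-0.75, -1.1, -0.9).
  (x - mu)^T · [Sigma^{-1} · (x - mu)] = (-2)·(-0.75) + (-2)·(-1.1) + (-1)·(-0.9) = 4.6.

Step 4 — take square root: d = √(4.6) ≈ 2.1448.

d(x, mu) = √(4.6) ≈ 2.1448


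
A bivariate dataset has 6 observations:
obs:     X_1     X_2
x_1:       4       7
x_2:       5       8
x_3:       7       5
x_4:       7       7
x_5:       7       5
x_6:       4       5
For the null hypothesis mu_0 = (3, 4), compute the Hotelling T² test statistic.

Step 1 — sample mean vector:
  mean(X_1) = (4 + 5 + 7 + 7 + 7 + 4) / 6 = 34/6 = 5.6667
  mean(X_2) = (7 + 8 + 5 + 7 + 5 + 5) / 6 = 37/6 = 6.1667
  x̄ = (5.6667, 6.1667),  deviation x̄ - mu_0 = (5.6667, 6.1667) - (3, 4) = (2.6667, 2.1667).

Step 2 — sample covariance matrix, S[i,j] = (1/(n-1)) · Σ_k (x_{k,i} - mean_i) · (x_{k,j} - mean_j), divisor n-1 = 5:
  S[X_1,X_1] = ((-1.6667)·(-1.6667) + (-0.6667)·(-0.6667) + (1.3333)·(1.3333) + (1.3333)·(1.3333) + (1.3333)·(1.3333) + (-1.6667)·(-1.6667)) / 5 = 11.3333/5 = 2.2667
  S[X_1,X_2] = ((-1.6667)·(0.8333) + (-0.6667)·(1.8333) + (1.3333)·(-1.1667) + (1.3333)·(0.8333) + (1.3333)·(-1.1667) + (-1.6667)·(-1.1667)) / 5 = -2.6667/5 = -0.5333
  S[X_2,X_2] = ((0.8333)·(0.8333) + (1.8333)·(1.8333) + (-1.1667)·(-1.1667) + (0.8333)·(0.8333) + (-1.1667)·(-1.1667) + (-1.1667)·(-1.1667)) / 5 = 8.8333/5 = 1.7667
  S = [[2.2667, -0.5333],
 [-0.5333, 1.7667]].

Step 3 — invert S. det(S) = 2.2667·1.7667 - (-0.5333)² = 3.72.
  S^{-1} = (1/det) · [[d, -b], [-b, a]] = [[0.4749, 0.1434],
 [0.1434, 0.6093]].

Step 4 — quadratic form (x̄ - mu_0)^T · S^{-1} · (x̄ - mu_0):
  S^{-1} · (x̄ - mu_0) = (1.5771, 1.7025),
  (x̄ - mu_0)^T · [...] = (2.6667)·(1.5771) + (2.1667)·(1.7025) = 7.8943.

Step 5 — scale by n: T² = 6 · 7.8943 = 47.3656.

T² ≈ 47.3656


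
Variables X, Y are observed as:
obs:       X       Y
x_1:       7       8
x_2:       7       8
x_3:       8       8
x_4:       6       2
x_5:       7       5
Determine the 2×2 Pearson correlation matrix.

Step 1 — column means:
  mean(X) = (7 + 7 + 8 + 6 + 7) / 5 = 35/5 = 7
  mean(Y) = (8 + 8 + 8 + 2 + 5) / 5 = 31/5 = 6.2

Step 2 — sample variances and covariances s[i,j] = (1/(n-1)) · Σ_k (x_{k,i} - mean_i) · (x_{k,j} - mean_j), with n-1 = 4:
  s[X,X] = ((0)·(0) + (0)·(0) + (1)·(1) + (-1)·(-1) + (0)·(0)) / 4 = 2/4 = 0.5
  s[X,Y] = ((0)·(1.8) + (0)·(1.8) + (1)·(1.8) + (-1)·(-4.2) + (0)·(-1.2)) / 4 = 6/4 = 1.5
  s[Y,Y] = ((1.8)·(1.8) + (1.8)·(1.8) + (1.8)·(1.8) + (-4.2)·(-4.2) + (-1.2)·(-1.2)) / 4 = 28.8/4 = 7.2
  Sample standard deviations s_i = √(s[i,i]):
  s(X) = √(0.5) = 0.7071
  s(Y) = √(7.2) = 2.6833

Step 3 — r_{ij} = s_{ij} / (s_i · s_j):
  r[X,X] = 1 (diagonal).
  r[X,Y] = 1.5 / (0.7071 · 2.6833) = 1.5 / 1.8974 = 0.7906
  r[Y,Y] = 1 (diagonal).

R is symmetric with unit diagonal. Assembling:

R = [[1, 0.7906],
 [0.7906, 1]]


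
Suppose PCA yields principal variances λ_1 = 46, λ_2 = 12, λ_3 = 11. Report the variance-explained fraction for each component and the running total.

Step 1 — total variance = trace(Sigma) = Σ λ_i = 46 + 12 + 11 = 69.

Step 2 — fraction explained by component i = λ_i / Σ λ:
  PC1: 46/69 = 0.6667
  PC2: 12/69 = 0.1739
  PC3: 11/69 = 0.1594

Step 3 — cumulative fraction after k components = (λ_1 + ... + λ_k) / Σ λ:
  k = 1: 46/69 = 0.6667
  k = 2: (46 + 12)/69 = 58/69 = 0.8406
  k = 3: (46 + 12 + 11)/69 = 69/69 = 1

Summary (fraction, with percent):

explained: PC1 0.6667 (66.67%), PC2 0.1739 (17.39%), PC3 0.1594 (15.94%);  cumulative: 0.6667, 0.8406, 1


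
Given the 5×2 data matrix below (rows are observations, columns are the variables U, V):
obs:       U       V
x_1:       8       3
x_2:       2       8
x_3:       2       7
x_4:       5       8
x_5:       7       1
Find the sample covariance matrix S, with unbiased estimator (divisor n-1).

Step 1 — column means:
  mean(U) = (8 + 2 + 2 + 5 + 7) / 5 = 24/5 = 4.8
  mean(V) = (3 + 8 + 7 + 8 + 1) / 5 = 27/5 = 5.4

Step 2 — sample covariance S[i,j] = (1/(n-1)) · Σ_k (x_{k,i} - mean_i) · (x_{k,j} - mean_j), with n-1 = 4.
  S[U,U] = ((3.2)·(3.2) + (-2.8)·(-2.8) + (-2.8)·(-2.8) + (0.2)·(0.2) + (2.2)·(2.2)) / 4 = 30.8/4 = 7.7
  S[U,V] = ((3.2)·(-2.4) + (-2.8)·(2.6) + (-2.8)·(1.6) + (0.2)·(2.6) + (2.2)·(-4.4)) / 4 = -28.6/4 = -7.15
  S[V,V] = ((-2.4)·(-2.4) + (2.6)·(2.6) + (1.6)·(1.6) + (2.6)·(2.6) + (-4.4)·(-4.4)) / 4 = 41.2/4 = 10.3

S is symmetric (S[j,i] = S[i,j]). Assembling:

S = [[7.7, -7.15],
 [-7.15, 10.3]]


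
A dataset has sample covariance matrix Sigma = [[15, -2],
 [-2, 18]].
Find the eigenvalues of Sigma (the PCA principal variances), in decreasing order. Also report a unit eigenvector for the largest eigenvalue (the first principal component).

Step 1 — characteristic polynomial of 2×2 Sigma:
  det(Sigma - λI) = λ² - trace · λ + det = 0.
  trace = 15 + 18 = 33, det = 15·18 - (-2)² = 266.
Step 2 — discriminant:
  Δ = trace² - 4·det = 1089 - 1064 = 25.
Step 3 — eigenvalues:
  λ = (trace ± √Δ)/2 = (33 ± 5)/2,
  λ_1 = 19,  λ_2 = 14.

Step 4 — unit eigenvector for λ_1: solve (Sigma - λ_1 I)v = 0. First row:
  (15 - 19)·v_x + (-2)·v_y = 0, i.e. (-4)·v_x + (-2)·v_y = 0,
  so v ∝ (b, λ_1 - a) = (-2, 4); multiply by -1 so the first entry is positive: u = (2, -4).
  ||u|| = √((2)² + (-4)²) = √(20) ≈ 4.4721,
  v_1 = u/||u|| ≈ (0.4472, -0.8944) (||v_1|| = 1).

λ_1 = 19,  λ_2 = 14;  v_1 ≈ (0.4472, -0.8944)


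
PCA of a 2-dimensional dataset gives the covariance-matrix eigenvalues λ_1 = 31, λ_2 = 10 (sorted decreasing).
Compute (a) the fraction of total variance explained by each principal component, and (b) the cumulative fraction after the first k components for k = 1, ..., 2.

Step 1 — total variance = trace(Sigma) = Σ λ_i = 31 + 10 = 41.

Step 2 — fraction explained by component i = λ_i / Σ λ:
  PC1: 31/41 = 0.7561
  PC2: 10/41 = 0.2439

Step 3 — cumulative fraction after k components = (λ_1 + ... + λ_k) / Σ λ:
  k = 1: 31/41 = 0.7561
  k = 2: (31 + 10)/41 = 41/41 = 1

Summary (fraction, with percent):

explained: PC1 0.7561 (75.61%), PC2 0.2439 (24.39%);  cumulative: 0.7561, 1


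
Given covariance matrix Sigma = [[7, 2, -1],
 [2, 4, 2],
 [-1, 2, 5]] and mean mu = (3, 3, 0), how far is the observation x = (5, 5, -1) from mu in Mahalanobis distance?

Step 1 — centre the observation: (x - mu) = (2, 2, -1).

Step 2 — invert Sigma (cofactor / det for 3×3, or solve directly):
  Sigma^{-1} = [[0.2, -0.15, 0.1],
 [-0.15, 0.425, -0.2],
 [0.1, -0.2, 0.3]].

Step 3 — form the quadratic (x - mu)^T · Sigma^{-1} · (x - mu):
  Sigma^{-1} · (x - mu) = (0, 0.75, -0.5).
  (x - mu)^T · [Sigma^{-1} · (x - mu)] = (2)·(0) + (2)·(0.75) + (-1)·(-0.5) = 2.

Step 4 — take square root: d = √(2) ≈ 1.4142.

d(x, mu) = √(2) ≈ 1.4142


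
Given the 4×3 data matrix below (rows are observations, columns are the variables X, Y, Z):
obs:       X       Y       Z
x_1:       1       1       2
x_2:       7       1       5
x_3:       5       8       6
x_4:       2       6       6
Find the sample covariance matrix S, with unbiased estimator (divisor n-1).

Step 1 — column means:
  mean(X) = (1 + 7 + 5 + 2) / 4 = 15/4 = 3.75
  mean(Y) = (1 + 1 + 8 + 6) / 4 = 16/4 = 4
  mean(Z) = (2 + 5 + 6 + 6) / 4 = 19/4 = 4.75

Step 2 — sample covariance S[i,j] = (1/(n-1)) · Σ_k (x_{k,i} - mean_i) · (x_{k,j} - mean_j), with n-1 = 3.
  S[X,X] = ((-2.75)·(-2.75) + (3.25)·(3.25) + (1.25)·(1.25) + (-1.75)·(-1.75)) / 3 = 22.75/3 = 7.5833
  S[X,Y] = ((-2.75)·(-3) + (3.25)·(-3) + (1.25)·(4) + (-1.75)·(2)) / 3 = 0/3 = 0
  S[X,Z] = ((-2.75)·(-2.75) + (3.25)·(0.25) + (1.25)·(1.25) + (-1.75)·(1.25)) / 3 = 7.75/3 = 2.5833
  S[Y,Y] = ((-3)·(-3) + (-3)·(-3) + (4)·(4) + (2)·(2)) / 3 = 38/3 = 12.6667
  S[Y,Z] = ((-3)·(-2.75) + (-3)·(0.25) + (4)·(1.25) + (2)·(1.25)) / 3 = 15/3 = 5
  S[Z,Z] = ((-2.75)·(-2.75) + (0.25)·(0.25) + (1.25)·(1.25) + (1.25)·(1.25)) / 3 = 10.75/3 = 3.5833

S is symmetric (S[j,i] = S[i,j]). Assembling:

S = [[7.5833, 0, 2.5833],
 [0, 12.6667, 5],
 [2.5833, 5, 3.5833]]


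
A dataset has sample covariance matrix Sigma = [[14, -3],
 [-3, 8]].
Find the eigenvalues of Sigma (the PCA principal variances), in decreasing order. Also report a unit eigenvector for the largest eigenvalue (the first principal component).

Step 1 — characteristic polynomial of 2×2 Sigma:
  det(Sigma - λI) = λ² - trace · λ + det = 0.
  trace = 14 + 8 = 22, det = 14·8 - (-3)² = 103.
Step 2 — discriminant:
  Δ = trace² - 4·det = 484 - 412 = 72.
Step 3 — eigenvalues:
  λ = (trace ± √Δ)/2 = (22 ± 8.4853)/2,
  λ_1 = 15.2426,  λ_2 = 6.7574.

Step 4 — unit eigenvector for λ_1: solve (Sigma - λ_1 I)v = 0. First row:
  (14 - 15.2426)·v_x + (-3)·v_y = 0, i.e. (-1.2426)·v_x + (-3)·v_y = 0,
  so v ∝ (b, λ_1 - a) = (-3, 1.2426); multiply by -1 so the first entry is positive: u = (3, -1.2426).
  ||u|| = √((3)² + (-1.2426)²) = √(10.5442) ≈ 3.2472,
  v_1 = u/||u|| ≈ (0.9239, -0.3827) (||v_1|| = 1).

λ_1 = 15.2426,  λ_2 = 6.7574;  v_1 ≈ (0.9239, -0.3827)


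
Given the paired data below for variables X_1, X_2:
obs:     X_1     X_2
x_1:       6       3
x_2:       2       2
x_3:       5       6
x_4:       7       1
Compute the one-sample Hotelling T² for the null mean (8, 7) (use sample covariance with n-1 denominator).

Step 1 — sample mean vector:
  mean(X_1) = (6 + 2 + 5 + 7) / 4 = 20/4 = 5
  mean(X_2) = (3 + 2 + 6 + 1) / 4 = 12/4 = 3
  x̄ = (5, 3),  deviation x̄ - mu_0 = (5, 3) - (8, 7) = (-3, -4).

Step 2 — sample covariance matrix, S[i,j] = (1/(n-1)) · Σ_k (x_{k,i} - mean_i) · (x_{k,j} - mean_j), divisor n-1 = 3:
  S[X_1,X_1] = ((1)·(1) + (-3)·(-3) + (0)·(0) + (2)·(2)) / 3 = 14/3 = 4.6667
  S[X_1,X_2] = ((1)·(0) + (-3)·(-1) + (0)·(3) + (2)·(-2)) / 3 = -1/3 = -0.3333
  S[X_2,X_2] = ((0)·(0) + (-1)·(-1) + (3)·(3) + (-2)·(-2)) / 3 = 14/3 = 4.6667
  S = [[4.6667, -0.3333],
 [-0.3333, 4.6667]].

Step 3 — invert S. det(S) = 4.6667·4.6667 - (-0.3333)² = 21.6667.
  S^{-1} = (1/det) · [[d, -b], [-b, a]] = [[0.2154, 0.0154],
 [0.0154, 0.2154]].

Step 4 — quadratic form (x̄ - mu_0)^T · S^{-1} · (x̄ - mu_0):
  S^{-1} · (x̄ - mu_0) = (-0.7077, -0.9077),
  (x̄ - mu_0)^T · [...] = (-3)·(-0.7077) + (-4)·(-0.9077) = 5.7538.

Step 5 — scale by n: T² = 4 · 5.7538 = 23.0154.

T² ≈ 23.0154


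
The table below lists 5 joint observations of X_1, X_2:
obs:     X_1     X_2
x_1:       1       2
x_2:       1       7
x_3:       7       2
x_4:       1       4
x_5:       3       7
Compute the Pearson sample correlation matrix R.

Step 1 — column means:
  mean(X_1) = (1 + 1 + 7 + 1 + 3) / 5 = 13/5 = 2.6
  mean(X_2) = (2 + 7 + 2 + 4 + 7) / 5 = 22/5 = 4.4

Step 2 — sample variances and covariances s[i,j] = (1/(n-1)) · Σ_k (x_{k,i} - mean_i) · (x_{k,j} - mean_j), with n-1 = 4:
  s[X_1,X_1] = ((-1.6)·(-1.6) + (-1.6)·(-1.6) + (4.4)·(4.4) + (-1.6)·(-1.6) + (0.4)·(0.4)) / 4 = 27.2/4 = 6.8
  s[X_1,X_2] = ((-1.6)·(-2.4) + (-1.6)·(2.6) + (4.4)·(-2.4) + (-1.6)·(-0.4) + (0.4)·(2.6)) / 4 = -9.2/4 = -2.3
  s[X_2,X_2] = ((-2.4)·(-2.4) + (2.6)·(2.6) + (-2.4)·(-2.4) + (-0.4)·(-0.4) + (2.6)·(2.6)) / 4 = 25.2/4 = 6.3
  Sample standard deviations s_i = √(s[i,i]):
  s(X_1) = √(6.8) = 2.6077
  s(X_2) = √(6.3) = 2.51

Step 3 — r_{ij} = s_{ij} / (s_i · s_j):
  r[X_1,X_1] = 1 (diagonal).
  r[X_1,X_2] = -2.3 / (2.6077 · 2.51) = -2.3 / 6.5452 = -0.3514
  r[X_2,X_2] = 1 (diagonal).

R is symmetric with unit diagonal. Assembling:

R = [[1, -0.3514],
 [-0.3514, 1]]
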